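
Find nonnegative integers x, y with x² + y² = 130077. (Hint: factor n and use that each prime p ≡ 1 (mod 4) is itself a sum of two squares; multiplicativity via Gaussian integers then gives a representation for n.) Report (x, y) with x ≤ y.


Step 1: Factor n = 130077 = 3^2 · 97 · 149.
Step 2: Check the mod-4 condition on each prime factor: 3 ≡ 3 (mod 4), exponent 2 (must be even); 97 ≡ 1 (mod 4), exponent 1; 149 ≡ 1 (mod 4), exponent 1.
All primes ≡ 3 (mod 4) appear to even exponent (or don't appear), so by the two-squares theorem n IS expressible as a sum of two squares.
Step 3: Build a representation. Group n = k² · m with k = 3 and m = 97 · 149 = 14453 (a product of primes ≡ 1 (mod 4)); a representation of m scales to one of n via (k·x)² + (k·y)² = k²(x² + y²). Each prime p ≡ 1 (mod 4) is itself a sum of two squares; find a² by testing p − a² for a perfect square:
  97: 97 − 1² = 96, 97 − 2² = 93, 97 − 3² = 88, 97 − 4² = 81 = 9² ⇒ 97 = 4² + 9².
  149: 149 − 1² = 148, 149 − 2² = 145, 149 − 3² = 140, 149 − 4² = 133, 149 − 5² = 124, 149 − 6² = 113, 149 − 7² = 100 = 10² ⇒ 149 = 7² + 10².
  Combine using the Brahmagupta–Fibonacci identity (a² + b²)(c² + d²) = (ac − bd)² + (ad + bc)² = (ac + bd)² + (ad − bc)²:
  97 · 149 = 14453: from (4² + 9²)(7² + 10²), take (4·7 − 9·10, 4·10 + 9·7) = (28 − 90, 40 + 63) = (-62, 103); dropping signs (only squares matter) gives (62, 103); check 62² + 103² = 3844 + 10609 = 14453 ✓.
  Scale by k = 3: (3·62, 3·103) = (186, 309).
Step 4: Order so x ≤ y and verify: 186² + 309² = 34596 + 95481 = 130077 = n. ✓

n = 130077 = 186² + 309² (one valid representation with x ≤ y).


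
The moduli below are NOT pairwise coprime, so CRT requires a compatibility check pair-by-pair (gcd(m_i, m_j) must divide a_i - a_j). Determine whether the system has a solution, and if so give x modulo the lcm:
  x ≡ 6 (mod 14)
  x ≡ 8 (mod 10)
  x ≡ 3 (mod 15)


Moduli 14, 10, 15 are not pairwise coprime, so CRT works modulo lcm(m_i) when all pairwise compatibility conditions hold.
Pairwise compatibility: gcd(m_i, m_j) must divide a_i - a_j for every pair.
Merge one congruence at a time:
  Start: x ≡ 6 (mod 14).
  Combine with x ≡ 8 (mod 10): gcd(14, 10) = 2; 8 - 6 = 2, which IS divisible by 2, so compatible.
    Write x = 6 + 14·t and substitute into x ≡ 8 (mod 10): 14·t ≡ 8 − 6 = 2 (mod 10).
    Divide the congruence (and modulus) by g = 2: 7·t ≡ 1 (mod 5).
    Reduce coefficients mod 5: 2·t ≡ 1 (mod 5).
    The inverse of 2 mod 5 is 3 (since 2·3 = 6 = 1·5 + 1), so t ≡ 3·1 = 3 ≡ 3 (mod 5).
    Then x = 6 + 14·3 = 48, valid modulo lcm(14, 10) = 70: x ≡ 48 (mod 70).
  Combine with x ≡ 3 (mod 15): gcd(70, 15) = 5; 3 - 48 = -45, which IS divisible by 5, so compatible.
    Write x = 48 + 70·t and substitute into x ≡ 3 (mod 15): 70·t ≡ 3 − 48 = -45 (mod 15).
    Divide the congruence (and modulus) by g = 5: 14·t ≡ -9 (mod 3).
    Reduce coefficients mod 3: 2·t ≡ 0 (mod 3).
    The inverse of 2 mod 3 is 2 (since 2·2 = 4 = 1·3 + 1), so t ≡ 2·0 = 0 ≡ 0 (mod 3).
    Then x = 48 + 70·0 = 48, valid modulo lcm(70, 15) = 210: x ≡ 48 (mod 210).
Verify: 48 mod 14 = 6, 48 mod 10 = 8, 48 mod 15 = 3.

x ≡ 48 (mod 210).


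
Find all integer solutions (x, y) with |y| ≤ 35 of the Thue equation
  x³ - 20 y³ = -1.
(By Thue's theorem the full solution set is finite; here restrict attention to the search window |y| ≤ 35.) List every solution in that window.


The equation is x³ - 20y³ = -1. For fixed y, x³ = 20·y³ − 1, so a solution requires the RHS to be a perfect cube.
Strategy: iterate y from -35 to 35, compute RHS = 20·y³ − 1, and check whether it is a (positive or negative) perfect cube.
Check small values of y:
  y = 0: RHS = -1 = (-1)³ ⇒ x = -1 works.
  y = 1: RHS = 19 is not a perfect cube.
  y = -1: RHS = -21 is not a perfect cube.
  y = 2: RHS = 159 is not a perfect cube.
  y = -2: RHS = -161 is not a perfect cube.
  y = 3: RHS = 539 is not a perfect cube.
  y = -3: RHS = -541 is not a perfect cube.
Continuing, at y = 7: RHS = 6859 = (19)³ ⇒ x = 19 works.
Searching the remaining y in |y| ≤ 35 finds no further solutions.
Collected solutions: (-1, 0), (19, 7).

Solutions (with |y| ≤ 35): (-1, 0), (19, 7).


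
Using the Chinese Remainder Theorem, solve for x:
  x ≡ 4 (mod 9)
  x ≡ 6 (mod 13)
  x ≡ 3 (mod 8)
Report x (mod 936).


Moduli 9, 13, 8 are pairwise coprime; by CRT there is a unique solution modulo M = 9 · 13 · 8 = 936.
Solve pairwise, accumulating the modulus:
  Start with x ≡ 4 (mod 9).
  Combine with x ≡ 6 (mod 13): since gcd(9, 13) = 1, we get a unique residue mod 117.
    Write x = 4 + 9·t and substitute into x ≡ 6 (mod 13): 9·t ≡ 6 − 4 = 2 (mod 13).
    The inverse of 9 mod 13 is 3 (since 9·3 = 27 = 2·13 + 1), so t ≡ 3·2 = 6 ≡ 6 (mod 13).
    Then x = 4 + 9·6 = 58, valid modulo lcm(9, 13) = 117: x ≡ 58 (mod 117).
  Combine with x ≡ 3 (mod 8): since gcd(117, 8) = 1, we get a unique residue mod 936.
    Write x = 58 + 117·t and substitute into x ≡ 3 (mod 8): 117·t ≡ 3 − 58 = -55 (mod 8).
    Reduce coefficients mod 8: 5·t ≡ 1 (mod 8).
    The inverse of 5 mod 8 is 5 (since 5·5 = 25 = 3·8 + 1), so t ≡ 5·1 = 5 ≡ 5 (mod 8).
    Then x = 58 + 117·5 = 643, valid modulo lcm(117, 8) = 936: x ≡ 643 (mod 936).
Verify: 643 mod 9 = 4 ✓, 643 mod 13 = 6 ✓, 643 mod 8 = 3 ✓.

x ≡ 643 (mod 936).


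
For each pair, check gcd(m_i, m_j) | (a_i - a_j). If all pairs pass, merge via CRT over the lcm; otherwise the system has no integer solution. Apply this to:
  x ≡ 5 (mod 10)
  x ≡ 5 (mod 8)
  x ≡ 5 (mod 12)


Moduli 10, 8, 12 are not pairwise coprime, so CRT works modulo lcm(m_i) when all pairwise compatibility conditions hold.
Pairwise compatibility: gcd(m_i, m_j) must divide a_i - a_j for every pair.
Merge one congruence at a time:
  Start: x ≡ 5 (mod 10).
  Combine with x ≡ 5 (mod 8): gcd(10, 8) = 2; 5 - 5 = 0, which IS divisible by 2, so compatible.
    Write x = 5 + 10·t and substitute into x ≡ 5 (mod 8): 10·t ≡ 5 − 5 = 0 (mod 8).
    Divide the congruence (and modulus) by g = 2: 5·t ≡ 0 (mod 4).
    Reduce coefficients mod 4: 1·t ≡ 0 (mod 4).
    So t ≡ 0 (mod 4).
    Then x = 5 + 10·0 = 5, valid modulo lcm(10, 8) = 40: x ≡ 5 (mod 40).
  Combine with x ≡ 5 (mod 12): gcd(40, 12) = 4; 5 - 5 = 0, which IS divisible by 4, so compatible.
    Write x = 5 + 40·t and substitute into x ≡ 5 (mod 12): 40·t ≡ 5 − 5 = 0 (mod 12).
    Divide the congruence (and modulus) by g = 4: 10·t ≡ 0 (mod 3).
    Reduce coefficients mod 3: 1·t ≡ 0 (mod 3).
    So t ≡ 0 (mod 3).
    Then x = 5 + 40·0 = 5, valid modulo lcm(40, 12) = 120: x ≡ 5 (mod 120).
Verify: 5 mod 10 = 5, 5 mod 8 = 5, 5 mod 12 = 5.

x ≡ 5 (mod 120).


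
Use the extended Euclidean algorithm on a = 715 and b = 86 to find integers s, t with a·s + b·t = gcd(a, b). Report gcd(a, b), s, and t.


Euclidean algorithm on (715, 86) — divide until remainder is 0:
  715 = 8 · 86 + 27
  86 = 3 · 27 + 5
  27 = 5 · 5 + 2
  5 = 2 · 2 + 1
  2 = 2 · 1 + 0
gcd(715, 86) = 1.
Track Bezout coefficients alongside the remainders: start with r₀ = 715 = a·1 + b·0 (s = 1, t = 0) and r₁ = 86 = a·0 + b·1 (s = 0, t = 1); each new remainder r_{k+1} = r_{k-1} − q_k·r_k inherits s_{k+1} = s_{k-1} − q_k·s_k, t_{k+1} = t_{k-1} − q_k·t_k, so r_k = a·s_k + b·t_k at every step:
  q = 8: r = 27, s = 1 − 8·0 = 1, t = 0 − 8·1 = -8  (check: 715·1 + 86·(-8) = 27)
  q = 3: r = 5, s = 0 − 3·1 = -3, t = 1 − 3·(-8) = 25  (check: 715·(-3) + 86·25 = 5)
  q = 5: r = 2, s = 1 − 5·(-3) = 16, t = -8 − 5·25 = -133  (check: 715·16 + 86·(-133) = 2)
  q = 2: r = 1, s = -3 − 2·16 = -35, t = 25 − 2·(-133) = 291  (check: 715·(-35) + 86·291 = 1)
The row with r = 1 (the gcd) gives the Bezout coefficients s = -35, t = 291.
Result: 715 · (-35) + 86 · (291) = 1.

gcd(715, 86) = 1; s = -35, t = 291 (check: 715·(-35) + 86·291 = 1).


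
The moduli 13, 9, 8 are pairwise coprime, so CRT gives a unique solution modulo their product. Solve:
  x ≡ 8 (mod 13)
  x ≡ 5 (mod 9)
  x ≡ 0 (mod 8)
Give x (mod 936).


Moduli 13, 9, 8 are pairwise coprime; by CRT there is a unique solution modulo M = 13 · 9 · 8 = 936.
Solve pairwise, accumulating the modulus:
  Start with x ≡ 8 (mod 13).
  Combine with x ≡ 5 (mod 9): since gcd(13, 9) = 1, we get a unique residue mod 117.
    Write x = 8 + 13·t and substitute into x ≡ 5 (mod 9): 13·t ≡ 5 − 8 = -3 (mod 9).
    Reduce coefficients mod 9: 4·t ≡ 6 (mod 9).
    The inverse of 4 mod 9 is 7 (since 4·7 = 28 = 3·9 + 1), so t ≡ 7·6 = 42 ≡ 6 (mod 9).
    Then x = 8 + 13·6 = 86, valid modulo lcm(13, 9) = 117: x ≡ 86 (mod 117).
  Combine with x ≡ 0 (mod 8): since gcd(117, 8) = 1, we get a unique residue mod 936.
    Write x = 86 + 117·t and substitute into x ≡ 0 (mod 8): 117·t ≡ 0 − 86 = -86 (mod 8).
    Reduce coefficients mod 8: 5·t ≡ 2 (mod 8).
    The inverse of 5 mod 8 is 5 (since 5·5 = 25 = 3·8 + 1), so t ≡ 5·2 = 10 ≡ 2 (mod 8).
    Then x = 86 + 117·2 = 320, valid modulo lcm(117, 8) = 936: x ≡ 320 (mod 936).
Verify: 320 mod 13 = 8 ✓, 320 mod 9 = 5 ✓, 320 mod 8 = 0 ✓.

x ≡ 320 (mod 936).


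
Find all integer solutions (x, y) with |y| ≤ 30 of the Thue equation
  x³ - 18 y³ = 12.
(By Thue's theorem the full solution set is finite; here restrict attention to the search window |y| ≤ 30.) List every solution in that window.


The equation is x³ - 18y³ = 12. For fixed y, x³ = 18·y³ + 12, so a solution requires the RHS to be a perfect cube.
Strategy: iterate y from -30 to 30, compute RHS = 18·y³ + 12, and check whether it is a (positive or negative) perfect cube.
Check small values of y:
  y = 0: RHS = 12 is not a perfect cube.
  y = 1: RHS = 30 is not a perfect cube.
  y = -1: RHS = -6 is not a perfect cube.
  y = 2: RHS = 156 is not a perfect cube.
  y = -2: RHS = -132 is not a perfect cube.
  y = 3: RHS = 498 is not a perfect cube.
  y = -3: RHS = -474 is not a perfect cube.
Continuing the search up to |y| = 30 finds no solutions either.
No (x, y) in the scanned range satisfies the equation.

No integer solutions with |y| ≤ 30.


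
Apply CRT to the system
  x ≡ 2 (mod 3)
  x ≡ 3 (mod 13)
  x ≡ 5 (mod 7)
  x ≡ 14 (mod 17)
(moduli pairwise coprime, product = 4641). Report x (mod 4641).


Product of moduli M = 3 · 13 · 7 · 17 = 4641.
Merge one congruence at a time:
  Start: x ≡ 2 (mod 3).
  Combine with x ≡ 3 (mod 13); new modulus lcm = 39.
    Write x = 2 + 3·t and substitute into x ≡ 3 (mod 13): 3·t ≡ 3 − 2 = 1 (mod 13).
    The inverse of 3 mod 13 is 9 (since 3·9 = 27 = 2·13 + 1), so t ≡ 9·1 = 9 ≡ 9 (mod 13).
    Then x = 2 + 3·9 = 29, valid modulo lcm(3, 13) = 39: x ≡ 29 (mod 39).
  Combine with x ≡ 5 (mod 7); new modulus lcm = 273.
    Write x = 29 + 39·t and substitute into x ≡ 5 (mod 7): 39·t ≡ 5 − 29 = -24 (mod 7).
    Reduce coefficients mod 7: 4·t ≡ 4 (mod 7).
    The inverse of 4 mod 7 is 2 (since 4·2 = 8 = 1·7 + 1), so t ≡ 2·4 = 8 ≡ 1 (mod 7).
    Then x = 29 + 39·1 = 68, valid modulo lcm(39, 7) = 273: x ≡ 68 (mod 273).
  Combine with x ≡ 14 (mod 17); new modulus lcm = 4641.
    Write x = 68 + 273·t and substitute into x ≡ 14 (mod 17): 273·t ≡ 14 − 68 = -54 (mod 17).
    Reduce coefficients mod 17: 1·t ≡ 14 (mod 17).
    So t ≡ 14 (mod 17).
    Then x = 68 + 273·14 = 3890, valid modulo lcm(273, 17) = 4641: x ≡ 3890 (mod 4641).
Verify against each original: 3890 mod 3 = 2, 3890 mod 13 = 3, 3890 mod 7 = 5, 3890 mod 17 = 14.

x ≡ 3890 (mod 4641).


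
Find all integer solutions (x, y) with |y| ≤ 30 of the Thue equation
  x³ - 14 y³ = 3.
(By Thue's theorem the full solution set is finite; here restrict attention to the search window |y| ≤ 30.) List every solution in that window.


The equation is x³ - 14y³ = 3. For fixed y, x³ = 14·y³ + 3, so a solution requires the RHS to be a perfect cube.
Strategy: iterate y from -30 to 30, compute RHS = 14·y³ + 3, and check whether it is a (positive or negative) perfect cube.
Check small values of y:
  y = 0: RHS = 3 is not a perfect cube.
  y = 1: RHS = 17 is not a perfect cube.
  y = -1: RHS = -11 is not a perfect cube.
  y = 2: RHS = 115 is not a perfect cube.
  y = -2: RHS = -109 is not a perfect cube.
  y = 3: RHS = 381 is not a perfect cube.
  y = -3: RHS = -375 is not a perfect cube.
Continuing the search up to |y| = 30 finds no solutions either.
No (x, y) in the scanned range satisfies the equation.

No integer solutions with |y| ≤ 30.


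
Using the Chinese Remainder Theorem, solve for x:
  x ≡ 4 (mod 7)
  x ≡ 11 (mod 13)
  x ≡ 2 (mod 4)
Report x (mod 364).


Moduli 7, 13, 4 are pairwise coprime; by CRT there is a unique solution modulo M = 7 · 13 · 4 = 364.
Solve pairwise, accumulating the modulus:
  Start with x ≡ 4 (mod 7).
  Combine with x ≡ 11 (mod 13): since gcd(7, 13) = 1, we get a unique residue mod 91.
    Write x = 4 + 7·t and substitute into x ≡ 11 (mod 13): 7·t ≡ 11 − 4 = 7 (mod 13).
    The inverse of 7 mod 13 is 2 (since 7·2 = 14 = 1·13 + 1), so t ≡ 2·7 = 14 ≡ 1 (mod 13).
    Then x = 4 + 7·1 = 11, valid modulo lcm(7, 13) = 91: x ≡ 11 (mod 91).
  Combine with x ≡ 2 (mod 4): since gcd(91, 4) = 1, we get a unique residue mod 364.
    Write x = 11 + 91·t and substitute into x ≡ 2 (mod 4): 91·t ≡ 2 − 11 = -9 (mod 4).
    Reduce coefficients mod 4: 3·t ≡ 3 (mod 4).
    The inverse of 3 mod 4 is 3 (since 3·3 = 9 = 2·4 + 1), so t ≡ 3·3 = 9 ≡ 1 (mod 4).
    Then x = 11 + 91·1 = 102, valid modulo lcm(91, 4) = 364: x ≡ 102 (mod 364).
Verify: 102 mod 7 = 4 ✓, 102 mod 13 = 11 ✓, 102 mod 4 = 2 ✓.

x ≡ 102 (mod 364).


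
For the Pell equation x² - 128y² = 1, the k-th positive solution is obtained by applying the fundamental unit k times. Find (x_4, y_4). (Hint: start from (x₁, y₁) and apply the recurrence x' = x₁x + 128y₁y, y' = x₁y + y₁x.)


Step 1: Find the fundamental solution (x₁, y₁) of x² - 128y² = 1.
  Expand √128 as a continued fraction. a₀ = ⌊√128⌋ = 11; iterate m_{k+1} = d_k·a_k − m_k, d_{k+1} = (128 − m_{k+1}²)/d_k, a_{k+1} = ⌊(a₀ + m_{k+1})/d_{k+1}⌋ (starting m₀ = 0, d₀ = 1), with convergents p_k = a_k·p_{k-1} + p_{k-2}, q_k = a_k·q_{k-1} + q_{k-2} (p₋₁ = 1, q₋₁ = 0):
  k = 0: a₀ = 11; p₀/q₀ = 11/1; p₀² − 128·q₀² = 121 − 128 = -7.
  k = 1: m = 11, d = 7, a = ⌊(11 + 11)/7⌋ = 3; p/q = (3·11 + 1)/(3·1 + 0) = 34/3; p² − 128·q² = 1156 − 1152 = 4.
  k = 2: m = 10, d = 4, a = ⌊(11 + 10)/4⌋ = 5; p/q = (5·34 + 11)/(5·3 + 1) = 181/16; p² − 128·q² = 32761 − 32768 = -7.
  k = 3: m = 10, d = 7, a = ⌊(11 + 10)/7⌋ = 3; p/q = (3·181 + 34)/(3·16 + 3) = 577/51; p² − 128·q² = 332929 − 332928 = 1.
  The first convergent with p² − 128·q² = 1 gives the fundamental solution (x₁, y₁) = (577, 51).
Step 2: Apply the recurrence (x_{n+1}, y_{n+1}) = (x₁x_n + 128y₁y_n, x₁y_n + y₁x_n) repeatedly.
  From (x_1, y_1) = (577, 51): x_2 = 577·577 + 128·51·51 = 665857; y_2 = 577·51 + 51·577 = 58854.
  From (x_2, y_2) = (665857, 58854): x_3 = 577·665857 + 128·51·58854 = 768398401; y_3 = 577·58854 + 51·665857 = 67917465.
  From (x_3, y_3) = (768398401, 67917465): x_4 = 577·768398401 + 128·51·67917465 = 886731088897; y_4 = 577·67917465 + 51·768398401 = 78376695756.
Step 3: Verify x_4² - 128·y_4² = 786292024016459316676609 - 786292024016459316676608 = 1 (should be 1). ✓

(x_1, y_1) = (577, 51); (x_4, y_4) = (886731088897, 78376695756).


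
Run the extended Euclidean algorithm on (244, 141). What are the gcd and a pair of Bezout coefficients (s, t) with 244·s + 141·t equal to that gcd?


Euclidean algorithm on (244, 141) — divide until remainder is 0:
  244 = 1 · 141 + 103
  141 = 1 · 103 + 38
  103 = 2 · 38 + 27
  38 = 1 · 27 + 11
  27 = 2 · 11 + 5
  11 = 2 · 5 + 1
  5 = 5 · 1 + 0
gcd(244, 141) = 1.
Track Bezout coefficients alongside the remainders: start with r₀ = 244 = a·1 + b·0 (s = 1, t = 0) and r₁ = 141 = a·0 + b·1 (s = 0, t = 1); each new remainder r_{k+1} = r_{k-1} − q_k·r_k inherits s_{k+1} = s_{k-1} − q_k·s_k, t_{k+1} = t_{k-1} − q_k·t_k, so r_k = a·s_k + b·t_k at every step:
  q = 1: r = 103, s = 1 − 1·0 = 1, t = 0 − 1·1 = -1  (check: 244·1 + 141·(-1) = 103)
  q = 1: r = 38, s = 0 − 1·1 = -1, t = 1 − 1·(-1) = 2  (check: 244·(-1) + 141·2 = 38)
  q = 2: r = 27, s = 1 − 2·(-1) = 3, t = -1 − 2·2 = -5  (check: 244·3 + 141·(-5) = 27)
  q = 1: r = 11, s = -1 − 1·3 = -4, t = 2 − 1·(-5) = 7  (check: 244·(-4) + 141·7 = 11)
  q = 2: r = 5, s = 3 − 2·(-4) = 11, t = -5 − 2·7 = -19  (check: 244·11 + 141·(-19) = 5)
  q = 2: r = 1, s = -4 − 2·11 = -26, t = 7 − 2·(-19) = 45  (check: 244·(-26) + 141·45 = 1)
The row with r = 1 (the gcd) gives the Bezout coefficients s = -26, t = 45.
Result: 244 · (-26) + 141 · (45) = 1.

gcd(244, 141) = 1; s = -26, t = 45 (check: 244·(-26) + 141·45 = 1).


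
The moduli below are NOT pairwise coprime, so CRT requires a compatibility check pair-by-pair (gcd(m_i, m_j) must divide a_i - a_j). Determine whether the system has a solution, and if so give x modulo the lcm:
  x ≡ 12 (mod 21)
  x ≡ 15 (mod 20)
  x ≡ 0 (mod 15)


Moduli 21, 20, 15 are not pairwise coprime, so CRT works modulo lcm(m_i) when all pairwise compatibility conditions hold.
Pairwise compatibility: gcd(m_i, m_j) must divide a_i - a_j for every pair.
Merge one congruence at a time:
  Start: x ≡ 12 (mod 21).
  Combine with x ≡ 15 (mod 20): gcd(21, 20) = 1; 15 - 12 = 3, which IS divisible by 1, so compatible.
    Write x = 12 + 21·t and substitute into x ≡ 15 (mod 20): 21·t ≡ 15 − 12 = 3 (mod 20).
    Reduce coefficients mod 20: 1·t ≡ 3 (mod 20).
    So t ≡ 3 (mod 20).
    Then x = 12 + 21·3 = 75, valid modulo lcm(21, 20) = 420: x ≡ 75 (mod 420).
  Combine with x ≡ 0 (mod 15): gcd(420, 15) = 15; 0 - 75 = -75, which IS divisible by 15, so compatible.
    Write x = 75 + 420·t and substitute into x ≡ 0 (mod 15): 420·t ≡ 0 − 75 = -75 (mod 15).
    Divide the congruence (and modulus) by g = 15: 28·t ≡ -5 (mod 1).
    Modulo 1 every t works; take t = 0.
    Then x = 75 + 420·0 = 75, valid modulo lcm(420, 15) = 420: x ≡ 75 (mod 420).
Verify: 75 mod 21 = 12, 75 mod 20 = 15, 75 mod 15 = 0.

x ≡ 75 (mod 420).


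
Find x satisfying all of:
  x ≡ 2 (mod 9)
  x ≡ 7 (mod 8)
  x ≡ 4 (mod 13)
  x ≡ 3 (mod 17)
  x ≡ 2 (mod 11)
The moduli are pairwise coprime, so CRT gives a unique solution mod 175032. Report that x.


Product of moduli M = 9 · 8 · 13 · 17 · 11 = 175032.
Merge one congruence at a time:
  Start: x ≡ 2 (mod 9).
  Combine with x ≡ 7 (mod 8); new modulus lcm = 72.
    Write x = 2 + 9·t and substitute into x ≡ 7 (mod 8): 9·t ≡ 7 − 2 = 5 (mod 8).
    Reduce coefficients mod 8: 1·t ≡ 5 (mod 8).
    So t ≡ 5 (mod 8).
    Then x = 2 + 9·5 = 47, valid modulo lcm(9, 8) = 72: x ≡ 47 (mod 72).
  Combine with x ≡ 4 (mod 13); new modulus lcm = 936.
    Write x = 47 + 72·t and substitute into x ≡ 4 (mod 13): 72·t ≡ 4 − 47 = -43 (mod 13).
    Reduce coefficients mod 13: 7·t ≡ 9 (mod 13).
    The inverse of 7 mod 13 is 2 (since 7·2 = 14 = 1·13 + 1), so t ≡ 2·9 = 18 ≡ 5 (mod 13).
    Then x = 47 + 72·5 = 407, valid modulo lcm(72, 13) = 936: x ≡ 407 (mod 936).
  Combine with x ≡ 3 (mod 17); new modulus lcm = 15912.
    Write x = 407 + 936·t and substitute into x ≡ 3 (mod 17): 936·t ≡ 3 − 407 = -404 (mod 17).
    Reduce coefficients mod 17: 1·t ≡ 4 (mod 17).
    So t ≡ 4 (mod 17).
    Then x = 407 + 936·4 = 4151, valid modulo lcm(936, 17) = 15912: x ≡ 4151 (mod 15912).
  Combine with x ≡ 2 (mod 11); new modulus lcm = 175032.
    Write x = 4151 + 15912·t and substitute into x ≡ 2 (mod 11): 15912·t ≡ 2 − 4151 = -4149 (mod 11).
    Reduce coefficients mod 11: 6·t ≡ 9 (mod 11).
    The inverse of 6 mod 11 is 2 (since 6·2 = 12 = 1·11 + 1), so t ≡ 2·9 = 18 ≡ 7 (mod 11).
    Then x = 4151 + 15912·7 = 115535, valid modulo lcm(15912, 11) = 175032: x ≡ 115535 (mod 175032).
Verify against each original: 115535 mod 9 = 2, 115535 mod 8 = 7, 115535 mod 13 = 4, 115535 mod 17 = 3, 115535 mod 11 = 2.

x ≡ 115535 (mod 175032).


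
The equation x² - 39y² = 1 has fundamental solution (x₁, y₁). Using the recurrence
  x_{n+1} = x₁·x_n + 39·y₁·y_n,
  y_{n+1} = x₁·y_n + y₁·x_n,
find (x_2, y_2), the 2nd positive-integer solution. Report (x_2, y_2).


Step 1: Find the fundamental solution (x₁, y₁) of x² - 39y² = 1.
  Expand √39 as a continued fraction. a₀ = ⌊√39⌋ = 6; iterate m_{k+1} = d_k·a_k − m_k, d_{k+1} = (39 − m_{k+1}²)/d_k, a_{k+1} = ⌊(a₀ + m_{k+1})/d_{k+1}⌋ (starting m₀ = 0, d₀ = 1), with convergents p_k = a_k·p_{k-1} + p_{k-2}, q_k = a_k·q_{k-1} + q_{k-2} (p₋₁ = 1, q₋₁ = 0):
  k = 0: a₀ = 6; p₀/q₀ = 6/1; p₀² − 39·q₀² = 36 − 39 = -3.
  k = 1: m = 6, d = 3, a = ⌊(6 + 6)/3⌋ = 4; p/q = (4·6 + 1)/(4·1 + 0) = 25/4; p² − 39·q² = 625 − 624 = 1.
  The first convergent with p² − 39·q² = 1 gives the fundamental solution (x₁, y₁) = (25, 4).
Step 2: Apply the recurrence (x_{n+1}, y_{n+1}) = (x₁x_n + 39y₁y_n, x₁y_n + y₁x_n) repeatedly.
  From (x_1, y_1) = (25, 4): x_2 = 25·25 + 39·4·4 = 1249; y_2 = 25·4 + 4·25 = 200.
Step 3: Verify x_2² - 39·y_2² = 1560001 - 1560000 = 1 (should be 1). ✓

(x_1, y_1) = (25, 4); (x_2, y_2) = (1249, 200).


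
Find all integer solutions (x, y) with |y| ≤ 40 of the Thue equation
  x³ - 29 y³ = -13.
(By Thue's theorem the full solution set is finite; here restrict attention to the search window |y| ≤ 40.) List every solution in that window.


The equation is x³ - 29y³ = -13. For fixed y, x³ = 29·y³ − 13, so a solution requires the RHS to be a perfect cube.
Strategy: iterate y from -40 to 40, compute RHS = 29·y³ − 13, and check whether it is a (positive or negative) perfect cube.
Check small values of y:
  y = 0: RHS = -13 is not a perfect cube.
  y = 1: RHS = 16 is not a perfect cube.
  y = -1: RHS = -42 is not a perfect cube.
  y = 2: RHS = 219 is not a perfect cube.
  y = -2: RHS = -245 is not a perfect cube.
  y = 3: RHS = 770 is not a perfect cube.
  y = -3: RHS = -796 is not a perfect cube.
Continuing the search up to |y| = 40 finds no solutions either.
No (x, y) in the scanned range satisfies the equation.

No integer solutions with |y| ≤ 40.


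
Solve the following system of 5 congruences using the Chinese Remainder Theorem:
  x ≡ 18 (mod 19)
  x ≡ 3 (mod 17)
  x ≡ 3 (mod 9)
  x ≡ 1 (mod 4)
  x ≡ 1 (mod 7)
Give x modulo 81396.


Product of moduli M = 19 · 17 · 9 · 4 · 7 = 81396.
Merge one congruence at a time:
  Start: x ≡ 18 (mod 19).
  Combine with x ≡ 3 (mod 17); new modulus lcm = 323.
    Write x = 18 + 19·t and substitute into x ≡ 3 (mod 17): 19·t ≡ 3 − 18 = -15 (mod 17).
    Reduce coefficients mod 17: 2·t ≡ 2 (mod 17).
    The inverse of 2 mod 17 is 9 (since 2·9 = 18 = 1·17 + 1), so t ≡ 9·2 = 18 ≡ 1 (mod 17).
    Then x = 18 + 19·1 = 37, valid modulo lcm(19, 17) = 323: x ≡ 37 (mod 323).
  Combine with x ≡ 3 (mod 9); new modulus lcm = 2907.
    Write x = 37 + 323·t and substitute into x ≡ 3 (mod 9): 323·t ≡ 3 − 37 = -34 (mod 9).
    Reduce coefficients mod 9: 8·t ≡ 2 (mod 9).
    The inverse of 8 mod 9 is 8 (since 8·8 = 64 = 7·9 + 1), so t ≡ 8·2 = 16 ≡ 7 (mod 9).
    Then x = 37 + 323·7 = 2298, valid modulo lcm(323, 9) = 2907: x ≡ 2298 (mod 2907).
  Combine with x ≡ 1 (mod 4); new modulus lcm = 11628.
    Write x = 2298 + 2907·t and substitute into x ≡ 1 (mod 4): 2907·t ≡ 1 − 2298 = -2297 (mod 4).
    Reduce coefficients mod 4: 3·t ≡ 3 (mod 4).
    The inverse of 3 mod 4 is 3 (since 3·3 = 9 = 2·4 + 1), so t ≡ 3·3 = 9 ≡ 1 (mod 4).
    Then x = 2298 + 2907·1 = 5205, valid modulo lcm(2907, 4) = 11628: x ≡ 5205 (mod 11628).
  Combine with x ≡ 1 (mod 7); new modulus lcm = 81396.
    Write x = 5205 + 11628·t and substitute into x ≡ 1 (mod 7): 11628·t ≡ 1 − 5205 = -5204 (mod 7).
    Reduce coefficients mod 7: 1·t ≡ 4 (mod 7).
    So t ≡ 4 (mod 7).
    Then x = 5205 + 11628·4 = 51717, valid modulo lcm(11628, 7) = 81396: x ≡ 51717 (mod 81396).
Verify against each original: 51717 mod 19 = 18, 51717 mod 17 = 3, 51717 mod 9 = 3, 51717 mod 4 = 1, 51717 mod 7 = 1.

x ≡ 51717 (mod 81396).


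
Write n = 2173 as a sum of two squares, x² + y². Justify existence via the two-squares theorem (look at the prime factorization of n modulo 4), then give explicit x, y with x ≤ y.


Step 1: Factor n = 2173 = 41 · 53.
Step 2: Check the mod-4 condition on each prime factor: 41 ≡ 1 (mod 4), exponent 1; 53 ≡ 1 (mod 4), exponent 1.
All primes ≡ 3 (mod 4) appear to even exponent (or don't appear), so by the two-squares theorem n IS expressible as a sum of two squares.
Step 3: Build a representation. Here n = 41 · 53 is a product of primes ≡ 1 (mod 4). Each prime p ≡ 1 (mod 4) is itself a sum of two squares; find a² by testing p − a² for a perfect square:
  41: 41 − 1² = 40, 41 − 2² = 37, 41 − 3² = 32, 41 − 4² = 25 = 5² ⇒ 41 = 4² + 5².
  53: 53 − 1² = 52, 53 − 2² = 49 = 7² ⇒ 53 = 2² + 7².
  Combine using the Brahmagupta–Fibonacci identity (a² + b²)(c² + d²) = (ac − bd)² + (ad + bc)² = (ac + bd)² + (ad − bc)²:
  41 · 53 = 2173: from (4² + 5²)(2² + 7²), take (4·2 − 5·7, 4·7 + 5·2) = (8 − 35, 28 + 10) = (-27, 38); dropping signs (only squares matter) gives (27, 38); check 27² + 38² = 729 + 1444 = 2173 ✓.
Step 4: Order so x ≤ y and verify: 27² + 38² = 729 + 1444 = 2173 = n. ✓

n = 2173 = 27² + 38² (one valid representation with x ≤ y).


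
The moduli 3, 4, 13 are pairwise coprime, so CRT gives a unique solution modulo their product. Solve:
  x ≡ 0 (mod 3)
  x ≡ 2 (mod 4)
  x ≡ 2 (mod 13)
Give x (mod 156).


Moduli 3, 4, 13 are pairwise coprime; by CRT there is a unique solution modulo M = 3 · 4 · 13 = 156.
Solve pairwise, accumulating the modulus:
  Start with x ≡ 0 (mod 3).
  Combine with x ≡ 2 (mod 4): since gcd(3, 4) = 1, we get a unique residue mod 12.
    Write x = 0 + 3·t and substitute into x ≡ 2 (mod 4): 3·t ≡ 2 − 0 = 2 (mod 4).
    The inverse of 3 mod 4 is 3 (since 3·3 = 9 = 2·4 + 1), so t ≡ 3·2 = 6 ≡ 2 (mod 4).
    Then x = 0 + 3·2 = 6, valid modulo lcm(3, 4) = 12: x ≡ 6 (mod 12).
  Combine with x ≡ 2 (mod 13): since gcd(12, 13) = 1, we get a unique residue mod 156.
    Write x = 6 + 12·t and substitute into x ≡ 2 (mod 13): 12·t ≡ 2 − 6 = -4 (mod 13).
    Reduce coefficients mod 13: 12·t ≡ 9 (mod 13).
    The inverse of 12 mod 13 is 12 (since 12·12 = 144 = 11·13 + 1), so t ≡ 12·9 = 108 ≡ 4 (mod 13).
    Then x = 6 + 12·4 = 54, valid modulo lcm(12, 13) = 156: x ≡ 54 (mod 156).
Verify: 54 mod 3 = 0 ✓, 54 mod 4 = 2 ✓, 54 mod 13 = 2 ✓.

x ≡ 54 (mod 156).


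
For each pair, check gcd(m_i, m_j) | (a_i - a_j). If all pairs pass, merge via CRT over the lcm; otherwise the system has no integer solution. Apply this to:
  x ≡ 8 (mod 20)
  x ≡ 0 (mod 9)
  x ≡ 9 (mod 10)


Moduli 20, 9, 10 are not pairwise coprime, so CRT works modulo lcm(m_i) when all pairwise compatibility conditions hold.
Pairwise compatibility: gcd(m_i, m_j) must divide a_i - a_j for every pair.
Merge one congruence at a time:
  Start: x ≡ 8 (mod 20).
  Combine with x ≡ 0 (mod 9): gcd(20, 9) = 1; 0 - 8 = -8, which IS divisible by 1, so compatible.
    Write x = 8 + 20·t and substitute into x ≡ 0 (mod 9): 20·t ≡ 0 − 8 = -8 (mod 9).
    Reduce coefficients mod 9: 2·t ≡ 1 (mod 9).
    The inverse of 2 mod 9 is 5 (since 2·5 = 10 = 1·9 + 1), so t ≡ 5·1 = 5 ≡ 5 (mod 9).
    Then x = 8 + 20·5 = 108, valid modulo lcm(20, 9) = 180: x ≡ 108 (mod 180).
  Combine with x ≡ 9 (mod 10): gcd(180, 10) = 10, and 9 - 108 = -99 is NOT divisible by 10.
    ⇒ system is inconsistent (no integer solution).

No solution (the system is inconsistent).


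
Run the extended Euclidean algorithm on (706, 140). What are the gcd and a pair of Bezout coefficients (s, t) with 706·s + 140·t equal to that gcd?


Euclidean algorithm on (706, 140) — divide until remainder is 0:
  706 = 5 · 140 + 6
  140 = 23 · 6 + 2
  6 = 3 · 2 + 0
gcd(706, 140) = 2.
Track Bezout coefficients alongside the remainders: start with r₀ = 706 = a·1 + b·0 (s = 1, t = 0) and r₁ = 140 = a·0 + b·1 (s = 0, t = 1); each new remainder r_{k+1} = r_{k-1} − q_k·r_k inherits s_{k+1} = s_{k-1} − q_k·s_k, t_{k+1} = t_{k-1} − q_k·t_k, so r_k = a·s_k + b·t_k at every step:
  q = 5: r = 6, s = 1 − 5·0 = 1, t = 0 − 5·1 = -5  (check: 706·1 + 140·(-5) = 6)
  q = 23: r = 2, s = 0 − 23·1 = -23, t = 1 − 23·(-5) = 116  (check: 706·(-23) + 140·116 = 2)
The row with r = 2 (the gcd) gives the Bezout coefficients s = -23, t = 116.
Result: 706 · (-23) + 140 · (116) = 2.

gcd(706, 140) = 2; s = -23, t = 116 (check: 706·(-23) + 140·116 = 2).


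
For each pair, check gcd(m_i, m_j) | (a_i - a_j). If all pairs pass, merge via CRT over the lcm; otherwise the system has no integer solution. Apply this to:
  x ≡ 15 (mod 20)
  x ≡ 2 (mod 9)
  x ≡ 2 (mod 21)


Moduli 20, 9, 21 are not pairwise coprime, so CRT works modulo lcm(m_i) when all pairwise compatibility conditions hold.
Pairwise compatibility: gcd(m_i, m_j) must divide a_i - a_j for every pair.
Merge one congruence at a time:
  Start: x ≡ 15 (mod 20).
  Combine with x ≡ 2 (mod 9): gcd(20, 9) = 1; 2 - 15 = -13, which IS divisible by 1, so compatible.
    Write x = 15 + 20·t and substitute into x ≡ 2 (mod 9): 20·t ≡ 2 − 15 = -13 (mod 9).
    Reduce coefficients mod 9: 2·t ≡ 5 (mod 9).
    The inverse of 2 mod 9 is 5 (since 2·5 = 10 = 1·9 + 1), so t ≡ 5·5 = 25 ≡ 7 (mod 9).
    Then x = 15 + 20·7 = 155, valid modulo lcm(20, 9) = 180: x ≡ 155 (mod 180).
  Combine with x ≡ 2 (mod 21): gcd(180, 21) = 3; 2 - 155 = -153, which IS divisible by 3, so compatible.
    Write x = 155 + 180·t and substitute into x ≡ 2 (mod 21): 180·t ≡ 2 − 155 = -153 (mod 21).
    Divide the congruence (and modulus) by g = 3: 60·t ≡ -51 (mod 7).
    Reduce coefficients mod 7: 4·t ≡ 5 (mod 7).
    The inverse of 4 mod 7 is 2 (since 4·2 = 8 = 1·7 + 1), so t ≡ 2·5 = 10 ≡ 3 (mod 7).
    Then x = 155 + 180·3 = 695, valid modulo lcm(180, 21) = 1260: x ≡ 695 (mod 1260).
Verify: 695 mod 20 = 15, 695 mod 9 = 2, 695 mod 21 = 2.

x ≡ 695 (mod 1260).


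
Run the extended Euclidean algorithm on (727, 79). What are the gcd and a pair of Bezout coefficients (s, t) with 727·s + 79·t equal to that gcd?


Euclidean algorithm on (727, 79) — divide until remainder is 0:
  727 = 9 · 79 + 16
  79 = 4 · 16 + 15
  16 = 1 · 15 + 1
  15 = 15 · 1 + 0
gcd(727, 79) = 1.
Track Bezout coefficients alongside the remainders: start with r₀ = 727 = a·1 + b·0 (s = 1, t = 0) and r₁ = 79 = a·0 + b·1 (s = 0, t = 1); each new remainder r_{k+1} = r_{k-1} − q_k·r_k inherits s_{k+1} = s_{k-1} − q_k·s_k, t_{k+1} = t_{k-1} − q_k·t_k, so r_k = a·s_k + b·t_k at every step:
  q = 9: r = 16, s = 1 − 9·0 = 1, t = 0 − 9·1 = -9  (check: 727·1 + 79·(-9) = 16)
  q = 4: r = 15, s = 0 − 4·1 = -4, t = 1 − 4·(-9) = 37  (check: 727·(-4) + 79·37 = 15)
  q = 1: r = 1, s = 1 − 1·(-4) = 5, t = -9 − 1·37 = -46  (check: 727·5 + 79·(-46) = 1)
The row with r = 1 (the gcd) gives the Bezout coefficients s = 5, t = -46.
Result: 727 · (5) + 79 · (-46) = 1.

gcd(727, 79) = 1; s = 5, t = -46 (check: 727·5 + 79·(-46) = 1).


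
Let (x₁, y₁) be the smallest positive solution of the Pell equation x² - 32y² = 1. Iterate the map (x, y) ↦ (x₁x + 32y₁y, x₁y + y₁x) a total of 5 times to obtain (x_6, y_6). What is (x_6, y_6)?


Step 1: Find the fundamental solution (x₁, y₁) of x² - 32y² = 1.
  Expand √32 as a continued fraction. a₀ = ⌊√32⌋ = 5; iterate m_{k+1} = d_k·a_k − m_k, d_{k+1} = (32 − m_{k+1}²)/d_k, a_{k+1} = ⌊(a₀ + m_{k+1})/d_{k+1}⌋ (starting m₀ = 0, d₀ = 1), with convergents p_k = a_k·p_{k-1} + p_{k-2}, q_k = a_k·q_{k-1} + q_{k-2} (p₋₁ = 1, q₋₁ = 0):
  k = 0: a₀ = 5; p₀/q₀ = 5/1; p₀² − 32·q₀² = 25 − 32 = -7.
  k = 1: m = 5, d = 7, a = ⌊(5 + 5)/7⌋ = 1; p/q = (1·5 + 1)/(1·1 + 0) = 6/1; p² − 32·q² = 36 − 32 = 4.
  k = 2: m = 2, d = 4, a = ⌊(5 + 2)/4⌋ = 1; p/q = (1·6 + 5)/(1·1 + 1) = 11/2; p² − 32·q² = 121 − 128 = -7.
  k = 3: m = 2, d = 7, a = ⌊(5 + 2)/7⌋ = 1; p/q = (1·11 + 6)/(1·2 + 1) = 17/3; p² − 32·q² = 289 − 288 = 1.
  The first convergent with p² − 32·q² = 1 gives the fundamental solution (x₁, y₁) = (17, 3).
Step 2: Apply the recurrence (x_{n+1}, y_{n+1}) = (x₁x_n + 32y₁y_n, x₁y_n + y₁x_n) repeatedly.
  From (x_1, y_1) = (17, 3): x_2 = 17·17 + 32·3·3 = 577; y_2 = 17·3 + 3·17 = 102.
  From (x_2, y_2) = (577, 102): x_3 = 17·577 + 32·3·102 = 19601; y_3 = 17·102 + 3·577 = 3465.
  From (x_3, y_3) = (19601, 3465): x_4 = 17·19601 + 32·3·3465 = 665857; y_4 = 17·3465 + 3·19601 = 117708.
  From (x_4, y_4) = (665857, 117708): x_5 = 17·665857 + 32·3·117708 = 22619537; y_5 = 17·117708 + 3·665857 = 3998607.
  From (x_5, y_5) = (22619537, 3998607): x_6 = 17·22619537 + 32·3·3998607 = 768398401; y_6 = 17·3998607 + 3·22619537 = 135834930.
Step 3: Verify x_6² - 32·y_6² = 590436102659356801 - 590436102659356800 = 1 (should be 1). ✓

(x_1, y_1) = (17, 3); (x_6, y_6) = (768398401, 135834930).


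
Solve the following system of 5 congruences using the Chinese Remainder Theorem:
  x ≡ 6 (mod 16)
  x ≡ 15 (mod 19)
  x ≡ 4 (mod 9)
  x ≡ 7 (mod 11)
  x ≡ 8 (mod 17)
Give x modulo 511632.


Product of moduli M = 16 · 19 · 9 · 11 · 17 = 511632.
Merge one congruence at a time:
  Start: x ≡ 6 (mod 16).
  Combine with x ≡ 15 (mod 19); new modulus lcm = 304.
    Write x = 6 + 16·t and substitute into x ≡ 15 (mod 19): 16·t ≡ 15 − 6 = 9 (mod 19).
    The inverse of 16 mod 19 is 6 (since 16·6 = 96 = 5·19 + 1), so t ≡ 6·9 = 54 ≡ 16 (mod 19).
    Then x = 6 + 16·16 = 262, valid modulo lcm(16, 19) = 304: x ≡ 262 (mod 304).
  Combine with x ≡ 4 (mod 9); new modulus lcm = 2736.
    Write x = 262 + 304·t and substitute into x ≡ 4 (mod 9): 304·t ≡ 4 − 262 = -258 (mod 9).
    Reduce coefficients mod 9: 7·t ≡ 3 (mod 9).
    The inverse of 7 mod 9 is 4 (since 7·4 = 28 = 3·9 + 1), so t ≡ 4·3 = 12 ≡ 3 (mod 9).
    Then x = 262 + 304·3 = 1174, valid modulo lcm(304, 9) = 2736: x ≡ 1174 (mod 2736).
  Combine with x ≡ 7 (mod 11); new modulus lcm = 30096.
    Write x = 1174 + 2736·t and substitute into x ≡ 7 (mod 11): 2736·t ≡ 7 − 1174 = -1167 (mod 11).
    Reduce coefficients mod 11: 8·t ≡ 10 (mod 11).
    The inverse of 8 mod 11 is 7 (since 8·7 = 56 = 5·11 + 1), so t ≡ 7·10 = 70 ≡ 4 (mod 11).
    Then x = 1174 + 2736·4 = 12118, valid modulo lcm(2736, 11) = 30096: x ≡ 12118 (mod 30096).
  Combine with x ≡ 8 (mod 17); new modulus lcm = 511632.
    Write x = 12118 + 30096·t and substitute into x ≡ 8 (mod 17): 30096·t ≡ 8 − 12118 = -12110 (mod 17).
    Reduce coefficients mod 17: 6·t ≡ 11 (mod 17).
    The inverse of 6 mod 17 is 3 (since 6·3 = 18 = 1·17 + 1), so t ≡ 3·11 = 33 ≡ 16 (mod 17).
    Then x = 12118 + 30096·16 = 493654, valid modulo lcm(30096, 17) = 511632: x ≡ 493654 (mod 511632).
Verify against each original: 493654 mod 16 = 6, 493654 mod 19 = 15, 493654 mod 9 = 4, 493654 mod 11 = 7, 493654 mod 17 = 8.

x ≡ 493654 (mod 511632).


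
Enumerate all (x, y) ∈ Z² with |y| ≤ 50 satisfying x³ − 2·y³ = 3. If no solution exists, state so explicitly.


The equation is x³ - 2y³ = 3. For fixed y, x³ = 2·y³ + 3, so a solution requires the RHS to be a perfect cube.
Strategy: iterate y from -50 to 50, compute RHS = 2·y³ + 3, and check whether it is a (positive or negative) perfect cube.
Check small values of y:
  y = 0: RHS = 3 is not a perfect cube.
  y = 1: RHS = 5 is not a perfect cube.
  y = -1: RHS = 1 = (1)³ ⇒ x = 1 works.
  y = 2: RHS = 19 is not a perfect cube.
  y = -2: RHS = -13 is not a perfect cube.
  y = 3: RHS = 57 is not a perfect cube.
  y = -3: RHS = -51 is not a perfect cube.
Continuing, at y = -4: RHS = -125 = (-5)³ ⇒ x = -5 works.
Searching the remaining y in |y| ≤ 50 finds no further solutions.
Collected solutions: (1, -1), (-5, -4).

Solutions (with |y| ≤ 50): (1, -1), (-5, -4).


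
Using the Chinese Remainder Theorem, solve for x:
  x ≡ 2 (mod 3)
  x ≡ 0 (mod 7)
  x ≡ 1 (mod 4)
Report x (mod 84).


Moduli 3, 7, 4 are pairwise coprime; by CRT there is a unique solution modulo M = 3 · 7 · 4 = 84.
Solve pairwise, accumulating the modulus:
  Start with x ≡ 2 (mod 3).
  Combine with x ≡ 0 (mod 7): since gcd(3, 7) = 1, we get a unique residue mod 21.
    Write x = 2 + 3·t and substitute into x ≡ 0 (mod 7): 3·t ≡ 0 − 2 = -2 (mod 7).
    Reduce coefficients mod 7: 3·t ≡ 5 (mod 7).
    The inverse of 3 mod 7 is 5 (since 3·5 = 15 = 2·7 + 1), so t ≡ 5·5 = 25 ≡ 4 (mod 7).
    Then x = 2 + 3·4 = 14, valid modulo lcm(3, 7) = 21: x ≡ 14 (mod 21).
  Combine with x ≡ 1 (mod 4): since gcd(21, 4) = 1, we get a unique residue mod 84.
    Write x = 14 + 21·t and substitute into x ≡ 1 (mod 4): 21·t ≡ 1 − 14 = -13 (mod 4).
    Reduce coefficients mod 4: 1·t ≡ 3 (mod 4).
    So t ≡ 3 (mod 4).
    Then x = 14 + 21·3 = 77, valid modulo lcm(21, 4) = 84: x ≡ 77 (mod 84).
Verify: 77 mod 3 = 2 ✓, 77 mod 7 = 0 ✓, 77 mod 4 = 1 ✓.

x ≡ 77 (mod 84).


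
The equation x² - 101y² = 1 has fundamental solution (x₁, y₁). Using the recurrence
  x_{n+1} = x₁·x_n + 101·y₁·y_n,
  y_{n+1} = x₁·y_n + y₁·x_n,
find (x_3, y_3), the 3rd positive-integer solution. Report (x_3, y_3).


Step 1: Find the fundamental solution (x₁, y₁) of x² - 101y² = 1.
  Expand √101 as a continued fraction. a₀ = ⌊√101⌋ = 10; iterate m_{k+1} = d_k·a_k − m_k, d_{k+1} = (101 − m_{k+1}²)/d_k, a_{k+1} = ⌊(a₀ + m_{k+1})/d_{k+1}⌋ (starting m₀ = 0, d₀ = 1), with convergents p_k = a_k·p_{k-1} + p_{k-2}, q_k = a_k·q_{k-1} + q_{k-2} (p₋₁ = 1, q₋₁ = 0):
  k = 0: a₀ = 10; p₀/q₀ = 10/1; p₀² − 101·q₀² = 100 − 101 = -1.
  k = 1: m = 10, d = 1, a = ⌊(10 + 10)/1⌋ = 20; p/q = (20·10 + 1)/(20·1 + 0) = 201/20; p² − 101·q² = 40401 − 40400 = 1.
  The first convergent with p² − 101·q² = 1 gives the fundamental solution (x₁, y₁) = (201, 20).
Step 2: Apply the recurrence (x_{n+1}, y_{n+1}) = (x₁x_n + 101y₁y_n, x₁y_n + y₁x_n) repeatedly.
  From (x_1, y_1) = (201, 20): x_2 = 201·201 + 101·20·20 = 80801; y_2 = 201·20 + 20·201 = 8040.
  From (x_2, y_2) = (80801, 8040): x_3 = 201·80801 + 101·20·8040 = 32481801; y_3 = 201·8040 + 20·80801 = 3232060.
Step 3: Verify x_3² - 101·y_3² = 1055067396203601 - 1055067396203600 = 1 (should be 1). ✓

(x_1, y_1) = (201, 20); (x_3, y_3) = (32481801, 3232060).


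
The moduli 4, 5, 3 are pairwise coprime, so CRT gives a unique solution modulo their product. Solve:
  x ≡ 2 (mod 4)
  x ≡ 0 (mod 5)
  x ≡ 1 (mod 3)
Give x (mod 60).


Moduli 4, 5, 3 are pairwise coprime; by CRT there is a unique solution modulo M = 4 · 5 · 3 = 60.
Solve pairwise, accumulating the modulus:
  Start with x ≡ 2 (mod 4).
  Combine with x ≡ 0 (mod 5): since gcd(4, 5) = 1, we get a unique residue mod 20.
    Write x = 2 + 4·t and substitute into x ≡ 0 (mod 5): 4·t ≡ 0 − 2 = -2 (mod 5).
    Reduce coefficients mod 5: 4·t ≡ 3 (mod 5).
    The inverse of 4 mod 5 is 4 (since 4·4 = 16 = 3·5 + 1), so t ≡ 4·3 = 12 ≡ 2 (mod 5).
    Then x = 2 + 4·2 = 10, valid modulo lcm(4, 5) = 20: x ≡ 10 (mod 20).
  Combine with x ≡ 1 (mod 3): since gcd(20, 3) = 1, we get a unique residue mod 60.
    Write x = 10 + 20·t and substitute into x ≡ 1 (mod 3): 20·t ≡ 1 − 10 = -9 (mod 3).
    Reduce coefficients mod 3: 2·t ≡ 0 (mod 3).
    The inverse of 2 mod 3 is 2 (since 2·2 = 4 = 1·3 + 1), so t ≡ 2·0 = 0 ≡ 0 (mod 3).
    Then x = 10 + 20·0 = 10, valid modulo lcm(20, 3) = 60: x ≡ 10 (mod 60).
Verify: 10 mod 4 = 2 ✓, 10 mod 5 = 0 ✓, 10 mod 3 = 1 ✓.

x ≡ 10 (mod 60).
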